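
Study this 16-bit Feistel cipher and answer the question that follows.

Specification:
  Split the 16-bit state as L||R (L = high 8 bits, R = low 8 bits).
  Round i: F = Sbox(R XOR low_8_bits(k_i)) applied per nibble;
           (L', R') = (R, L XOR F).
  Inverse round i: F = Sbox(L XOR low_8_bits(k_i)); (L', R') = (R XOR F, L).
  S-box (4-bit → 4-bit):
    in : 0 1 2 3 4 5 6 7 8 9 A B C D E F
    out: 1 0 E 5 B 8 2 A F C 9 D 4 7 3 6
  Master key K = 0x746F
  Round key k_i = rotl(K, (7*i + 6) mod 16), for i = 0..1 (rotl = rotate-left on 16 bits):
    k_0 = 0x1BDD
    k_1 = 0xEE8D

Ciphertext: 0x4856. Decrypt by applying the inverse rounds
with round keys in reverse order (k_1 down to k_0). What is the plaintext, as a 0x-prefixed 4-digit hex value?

0x0D1E

s_0 = ciphertext = 0x4856
s_1 = InvRound(s_0, k_1) = 0x1E48
s_2 = InvRound(s_1, k_0) = 0x0D1E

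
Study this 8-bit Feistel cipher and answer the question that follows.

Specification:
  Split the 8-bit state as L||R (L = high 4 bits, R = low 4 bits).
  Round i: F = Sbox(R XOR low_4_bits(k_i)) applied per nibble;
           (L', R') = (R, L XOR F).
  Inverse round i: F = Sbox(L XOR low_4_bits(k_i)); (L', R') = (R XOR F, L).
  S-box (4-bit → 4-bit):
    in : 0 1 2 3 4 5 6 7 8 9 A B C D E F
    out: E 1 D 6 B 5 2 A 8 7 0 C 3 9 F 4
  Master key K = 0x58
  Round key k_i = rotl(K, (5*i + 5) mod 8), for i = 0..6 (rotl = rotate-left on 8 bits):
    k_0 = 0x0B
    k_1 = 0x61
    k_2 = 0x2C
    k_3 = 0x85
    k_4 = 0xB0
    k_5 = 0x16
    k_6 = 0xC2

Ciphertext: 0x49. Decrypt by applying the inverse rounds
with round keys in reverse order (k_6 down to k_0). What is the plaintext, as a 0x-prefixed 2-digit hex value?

0x63

s_0 = ciphertext = 0x49
s_1 = InvRound(s_0, k_6) = 0xB4
s_2 = InvRound(s_1, k_5) = 0xDB
s_3 = InvRound(s_2, k_4) = 0x2D
s_4 = InvRound(s_3, k_3) = 0x72
s_5 = InvRound(s_4, k_2) = 0xE7
s_6 = InvRound(s_5, k_1) = 0x3E
s_7 = InvRound(s_6, k_0) = 0x63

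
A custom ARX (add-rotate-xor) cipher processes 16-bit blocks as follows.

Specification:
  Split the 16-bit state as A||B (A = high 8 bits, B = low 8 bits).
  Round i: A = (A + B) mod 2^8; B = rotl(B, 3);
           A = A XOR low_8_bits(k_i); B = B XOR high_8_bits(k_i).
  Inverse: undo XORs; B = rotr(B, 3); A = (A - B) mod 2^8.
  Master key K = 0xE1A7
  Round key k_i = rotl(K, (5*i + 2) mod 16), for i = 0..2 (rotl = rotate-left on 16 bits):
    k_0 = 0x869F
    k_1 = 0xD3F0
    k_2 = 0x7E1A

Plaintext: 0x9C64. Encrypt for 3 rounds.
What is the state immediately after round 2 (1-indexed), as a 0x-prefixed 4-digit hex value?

s_0 = plaintext = 0x9C64
s_1 = Round(s_0, k_0) = 0x9FA5
s_2 = Round(s_1, k_1) = 0xB4FE
s_3 = Round(s_2, k_2) = 0xA889

0xB4FE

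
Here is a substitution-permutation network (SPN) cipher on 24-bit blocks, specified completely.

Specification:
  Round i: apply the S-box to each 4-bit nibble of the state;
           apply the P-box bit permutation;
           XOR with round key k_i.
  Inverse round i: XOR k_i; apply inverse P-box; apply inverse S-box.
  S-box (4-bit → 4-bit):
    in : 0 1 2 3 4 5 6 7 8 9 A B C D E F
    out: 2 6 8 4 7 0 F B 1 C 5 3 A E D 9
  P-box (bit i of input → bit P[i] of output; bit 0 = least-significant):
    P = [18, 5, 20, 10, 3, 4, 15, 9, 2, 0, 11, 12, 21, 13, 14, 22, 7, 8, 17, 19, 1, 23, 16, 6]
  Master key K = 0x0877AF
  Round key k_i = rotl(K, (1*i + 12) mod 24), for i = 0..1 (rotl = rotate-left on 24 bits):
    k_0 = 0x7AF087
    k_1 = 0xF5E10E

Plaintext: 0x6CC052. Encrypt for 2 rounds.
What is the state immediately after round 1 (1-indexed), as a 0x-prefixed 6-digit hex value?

s_0 = plaintext = 0x6CC052
s_1 = Round(s_0, k_0) = 0xB3D5C4
s_2 = Round(s_1, k_1) = 0x23833C

0xB3D5C4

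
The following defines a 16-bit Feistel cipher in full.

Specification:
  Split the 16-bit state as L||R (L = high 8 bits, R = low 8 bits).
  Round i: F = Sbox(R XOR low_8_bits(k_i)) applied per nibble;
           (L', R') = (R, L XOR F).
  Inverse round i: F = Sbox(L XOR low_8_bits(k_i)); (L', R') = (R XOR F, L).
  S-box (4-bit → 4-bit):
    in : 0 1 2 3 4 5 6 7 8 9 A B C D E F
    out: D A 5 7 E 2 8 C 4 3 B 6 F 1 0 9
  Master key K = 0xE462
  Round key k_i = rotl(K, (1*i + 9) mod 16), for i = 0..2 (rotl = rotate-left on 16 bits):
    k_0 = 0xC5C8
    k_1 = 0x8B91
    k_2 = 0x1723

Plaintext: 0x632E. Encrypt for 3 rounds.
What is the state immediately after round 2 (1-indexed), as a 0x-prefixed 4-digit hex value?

0x6BB5

s_0 = plaintext = 0x632E
s_1 = Round(s_0, k_0) = 0x2E6B
s_2 = Round(s_1, k_1) = 0x6BB5
s_3 = Round(s_2, k_2) = 0xB553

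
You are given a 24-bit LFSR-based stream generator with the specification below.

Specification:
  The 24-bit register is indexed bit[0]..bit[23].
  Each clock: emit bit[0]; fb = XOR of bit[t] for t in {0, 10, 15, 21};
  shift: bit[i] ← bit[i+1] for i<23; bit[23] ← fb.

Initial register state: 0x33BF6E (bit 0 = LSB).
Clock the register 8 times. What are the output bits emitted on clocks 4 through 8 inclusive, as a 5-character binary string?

reg_0 = 0x33BF6E
clock 1: out=0, reg = 0x99DFB7
clock 2: out=1, reg = 0xCCEFDB
clock 3: out=1, reg = 0xE677ED
clock 4: out=1, reg = 0xF33BF6
clock 5: out=0, reg = 0xF99DFB
clock 6: out=1, reg = 0x7CCEFD
clock 7: out=1, reg = 0x3E677E
clock 8: out=0, reg = 0x1F33BF

10110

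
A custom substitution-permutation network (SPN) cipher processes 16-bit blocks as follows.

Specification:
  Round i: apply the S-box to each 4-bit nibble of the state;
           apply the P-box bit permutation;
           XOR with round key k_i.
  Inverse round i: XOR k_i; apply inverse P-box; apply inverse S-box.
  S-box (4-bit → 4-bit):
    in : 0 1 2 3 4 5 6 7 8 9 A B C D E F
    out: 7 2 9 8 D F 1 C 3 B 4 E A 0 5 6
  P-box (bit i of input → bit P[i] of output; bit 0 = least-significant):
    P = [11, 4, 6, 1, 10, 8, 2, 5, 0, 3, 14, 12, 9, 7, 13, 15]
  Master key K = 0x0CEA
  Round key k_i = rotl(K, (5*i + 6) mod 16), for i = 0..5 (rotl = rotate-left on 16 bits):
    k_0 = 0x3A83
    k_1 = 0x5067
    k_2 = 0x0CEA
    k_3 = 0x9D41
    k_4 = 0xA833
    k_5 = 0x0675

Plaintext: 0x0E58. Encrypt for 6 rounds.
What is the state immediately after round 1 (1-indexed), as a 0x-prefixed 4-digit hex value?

s_0 = plaintext = 0x0E58
s_1 = Round(s_0, k_0) = 0x5536
s_2 = Round(s_1, k_1) = 0xAACE
s_3 = Round(s_2, k_2) = 0x658A
s_4 = Round(s_3, k_3) = 0xCA08
s_5 = Round(s_4, k_4) = 0x65A7
s_6 = Round(s_5, k_5) = 0x543A

0x5536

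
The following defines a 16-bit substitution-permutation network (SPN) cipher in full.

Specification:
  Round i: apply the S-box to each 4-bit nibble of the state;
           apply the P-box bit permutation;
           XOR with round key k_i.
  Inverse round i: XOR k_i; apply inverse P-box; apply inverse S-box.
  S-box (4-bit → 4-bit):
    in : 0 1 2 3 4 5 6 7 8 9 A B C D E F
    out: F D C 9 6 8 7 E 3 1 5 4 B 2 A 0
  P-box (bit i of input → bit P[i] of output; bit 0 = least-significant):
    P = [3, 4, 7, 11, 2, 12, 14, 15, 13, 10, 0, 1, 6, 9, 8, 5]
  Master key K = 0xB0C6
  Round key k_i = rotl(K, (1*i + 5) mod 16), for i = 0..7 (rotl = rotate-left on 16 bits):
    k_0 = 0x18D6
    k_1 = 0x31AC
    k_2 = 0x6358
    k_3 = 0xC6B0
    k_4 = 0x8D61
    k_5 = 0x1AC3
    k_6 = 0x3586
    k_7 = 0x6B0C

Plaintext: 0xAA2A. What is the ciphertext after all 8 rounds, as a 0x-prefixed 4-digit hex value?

s_0 = plaintext = 0xAA2A
s_1 = Round(s_0, k_0) = 0xF91F
s_2 = Round(s_1, k_1) = 0xD1A8
s_3 = Round(s_2, k_2) = 0x0147
s_4 = Round(s_3, k_3) = 0xBD43
s_5 = Round(s_4, k_4) = 0xD069
s_6 = Round(s_5, k_5) = 0x6CCC
s_7 = Round(s_6, k_6) = 0x8AD8
s_8 = Round(s_7, k_7) = 0x5955

0x5955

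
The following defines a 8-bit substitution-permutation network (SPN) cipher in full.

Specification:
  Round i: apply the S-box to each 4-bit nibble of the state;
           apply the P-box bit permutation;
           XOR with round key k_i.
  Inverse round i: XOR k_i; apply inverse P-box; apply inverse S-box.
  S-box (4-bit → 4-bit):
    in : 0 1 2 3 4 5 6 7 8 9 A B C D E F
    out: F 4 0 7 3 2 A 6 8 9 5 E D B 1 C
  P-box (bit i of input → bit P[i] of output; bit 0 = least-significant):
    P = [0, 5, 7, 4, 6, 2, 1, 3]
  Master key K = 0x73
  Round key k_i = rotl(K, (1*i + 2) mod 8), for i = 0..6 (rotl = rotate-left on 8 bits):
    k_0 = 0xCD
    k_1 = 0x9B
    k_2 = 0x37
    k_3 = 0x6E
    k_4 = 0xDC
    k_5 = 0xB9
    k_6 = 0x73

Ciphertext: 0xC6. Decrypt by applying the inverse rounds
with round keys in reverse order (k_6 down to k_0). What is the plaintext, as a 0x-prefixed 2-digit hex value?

s_0 = ciphertext = 0xC6
s_1 = InvRound(s_0, k_6) = 0x50
s_2 = InvRound(s_1, k_5) = 0x93
s_3 = InvRound(s_2, k_4) = 0x0E
s_4 = InvRound(s_3, k_3) = 0xE5
s_5 = InvRound(s_4, k_2) = 0xAF
s_6 = InvRound(s_5, k_1) = 0x56
s_7 = InvRound(s_6, k_0) = 0xFC

0xFC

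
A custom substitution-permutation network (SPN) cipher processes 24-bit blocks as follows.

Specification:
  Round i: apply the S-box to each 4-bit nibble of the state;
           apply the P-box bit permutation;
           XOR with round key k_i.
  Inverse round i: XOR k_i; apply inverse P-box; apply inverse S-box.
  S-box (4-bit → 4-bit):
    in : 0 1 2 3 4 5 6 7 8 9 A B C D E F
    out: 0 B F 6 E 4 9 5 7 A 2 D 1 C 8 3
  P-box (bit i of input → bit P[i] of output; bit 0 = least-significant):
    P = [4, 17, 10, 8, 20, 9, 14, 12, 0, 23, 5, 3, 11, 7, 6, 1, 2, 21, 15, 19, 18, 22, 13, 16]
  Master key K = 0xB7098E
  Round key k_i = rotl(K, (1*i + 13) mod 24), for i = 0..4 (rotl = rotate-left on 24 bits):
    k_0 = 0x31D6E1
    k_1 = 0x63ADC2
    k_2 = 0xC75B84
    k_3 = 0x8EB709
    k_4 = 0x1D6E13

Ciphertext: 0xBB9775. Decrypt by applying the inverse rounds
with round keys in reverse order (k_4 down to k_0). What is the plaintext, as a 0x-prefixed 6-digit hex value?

0x70304A

s_0 = ciphertext = 0xBB9775
s_1 = InvRound(s_0, k_4) = 0x78B3D9
s_2 = InvRound(s_1, k_3) = 0xFA3AC8
s_3 = InvRound(s_2, k_2) = 0xB15E7E
s_4 = InvRound(s_3, k_1) = 0x37A421
s_5 = InvRound(s_4, k_0) = 0x70304A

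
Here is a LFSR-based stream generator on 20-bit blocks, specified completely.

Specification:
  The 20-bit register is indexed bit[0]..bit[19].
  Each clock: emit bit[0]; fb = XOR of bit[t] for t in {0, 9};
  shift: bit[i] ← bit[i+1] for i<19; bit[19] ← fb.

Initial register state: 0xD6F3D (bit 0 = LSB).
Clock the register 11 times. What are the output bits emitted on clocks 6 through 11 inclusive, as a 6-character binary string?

reg_0 = 0xD6F3D
clock 1: out=1, reg = 0x6B79E
clock 2: out=0, reg = 0xB5BCF
clock 3: out=1, reg = 0x5ADE7
clock 4: out=1, reg = 0xAD6F3
clock 5: out=1, reg = 0x56B79
clock 6: out=1, reg = 0x2B5BC
clock 7: out=0, reg = 0x15ADE
clock 8: out=0, reg = 0x8AD6F
clock 9: out=1, reg = 0xC56B7
clock 10: out=1, reg = 0x62B5B
clock 11: out=1, reg = 0x315AD

100111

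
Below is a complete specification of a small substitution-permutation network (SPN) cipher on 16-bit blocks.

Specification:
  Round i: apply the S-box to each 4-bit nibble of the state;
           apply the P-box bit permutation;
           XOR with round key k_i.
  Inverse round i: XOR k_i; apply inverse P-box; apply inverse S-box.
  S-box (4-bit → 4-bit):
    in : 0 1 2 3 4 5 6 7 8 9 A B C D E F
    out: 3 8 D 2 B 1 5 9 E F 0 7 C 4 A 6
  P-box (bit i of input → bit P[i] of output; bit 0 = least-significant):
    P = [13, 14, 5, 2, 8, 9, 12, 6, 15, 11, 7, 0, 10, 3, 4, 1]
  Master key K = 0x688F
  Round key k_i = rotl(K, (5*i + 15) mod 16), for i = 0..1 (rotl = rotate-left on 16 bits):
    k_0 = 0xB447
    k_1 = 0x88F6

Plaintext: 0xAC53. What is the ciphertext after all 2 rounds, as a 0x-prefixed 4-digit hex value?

0x388E

s_0 = plaintext = 0xAC53
s_1 = Round(s_0, k_0) = 0xF5C6
s_2 = Round(s_1, k_1) = 0x388E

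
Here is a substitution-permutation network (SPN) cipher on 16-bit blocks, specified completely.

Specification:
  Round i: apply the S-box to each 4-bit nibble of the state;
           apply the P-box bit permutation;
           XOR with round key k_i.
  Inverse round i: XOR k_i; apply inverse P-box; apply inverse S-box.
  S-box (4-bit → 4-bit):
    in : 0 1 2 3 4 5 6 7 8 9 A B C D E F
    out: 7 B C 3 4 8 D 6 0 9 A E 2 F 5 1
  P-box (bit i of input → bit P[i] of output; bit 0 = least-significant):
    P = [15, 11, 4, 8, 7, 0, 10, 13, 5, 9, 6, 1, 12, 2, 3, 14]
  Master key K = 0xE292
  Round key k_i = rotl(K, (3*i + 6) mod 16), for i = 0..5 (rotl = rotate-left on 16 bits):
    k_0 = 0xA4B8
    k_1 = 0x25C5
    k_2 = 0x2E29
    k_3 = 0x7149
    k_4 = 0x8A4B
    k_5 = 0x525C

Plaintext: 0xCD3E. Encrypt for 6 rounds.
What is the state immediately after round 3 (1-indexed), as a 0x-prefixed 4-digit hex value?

0x9C02

s_0 = plaintext = 0xCD3E
s_1 = Round(s_0, k_0) = 0x264F
s_2 = Round(s_1, k_1) = 0xE1AF
s_3 = Round(s_2, k_2) = 0x9C02
s_4 = Round(s_3, k_3) = 0x26D8
s_5 = Round(s_4, k_4) = 0xEEA0
s_6 = Round(s_5, k_5) = 0xEA25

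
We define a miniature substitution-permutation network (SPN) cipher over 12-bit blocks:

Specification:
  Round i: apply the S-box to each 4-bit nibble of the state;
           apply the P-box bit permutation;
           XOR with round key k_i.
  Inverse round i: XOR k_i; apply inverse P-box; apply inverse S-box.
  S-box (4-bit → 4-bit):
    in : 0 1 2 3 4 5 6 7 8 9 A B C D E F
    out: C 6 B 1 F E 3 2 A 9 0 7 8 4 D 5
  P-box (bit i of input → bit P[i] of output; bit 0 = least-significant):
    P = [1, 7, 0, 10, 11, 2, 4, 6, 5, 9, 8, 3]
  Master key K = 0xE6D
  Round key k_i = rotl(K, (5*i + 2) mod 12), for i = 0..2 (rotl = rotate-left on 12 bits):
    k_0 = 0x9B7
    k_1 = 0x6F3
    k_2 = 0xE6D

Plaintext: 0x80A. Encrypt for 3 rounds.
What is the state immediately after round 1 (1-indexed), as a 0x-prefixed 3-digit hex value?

s_0 = plaintext = 0x80A
s_1 = Round(s_0, k_0) = 0xBEF
s_2 = Round(s_1, k_1) = 0xD80
s_3 = Round(s_2, k_2) = 0xB28

0xBEF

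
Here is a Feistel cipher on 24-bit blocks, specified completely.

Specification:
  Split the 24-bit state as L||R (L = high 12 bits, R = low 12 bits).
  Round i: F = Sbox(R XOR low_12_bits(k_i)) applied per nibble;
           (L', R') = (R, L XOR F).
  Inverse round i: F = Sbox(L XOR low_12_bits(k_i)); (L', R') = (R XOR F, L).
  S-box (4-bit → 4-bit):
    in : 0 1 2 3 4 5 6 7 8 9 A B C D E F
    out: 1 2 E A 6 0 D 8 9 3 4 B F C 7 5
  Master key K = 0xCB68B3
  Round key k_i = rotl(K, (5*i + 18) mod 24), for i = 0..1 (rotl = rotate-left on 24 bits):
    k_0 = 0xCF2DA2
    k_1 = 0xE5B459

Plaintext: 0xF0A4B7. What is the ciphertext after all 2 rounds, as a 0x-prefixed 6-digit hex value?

0xC2AD3D

s_0 = plaintext = 0xF0A4B7
s_1 = Round(s_0, k_0) = 0x4B7C2A
s_2 = Round(s_1, k_1) = 0xC2AD3D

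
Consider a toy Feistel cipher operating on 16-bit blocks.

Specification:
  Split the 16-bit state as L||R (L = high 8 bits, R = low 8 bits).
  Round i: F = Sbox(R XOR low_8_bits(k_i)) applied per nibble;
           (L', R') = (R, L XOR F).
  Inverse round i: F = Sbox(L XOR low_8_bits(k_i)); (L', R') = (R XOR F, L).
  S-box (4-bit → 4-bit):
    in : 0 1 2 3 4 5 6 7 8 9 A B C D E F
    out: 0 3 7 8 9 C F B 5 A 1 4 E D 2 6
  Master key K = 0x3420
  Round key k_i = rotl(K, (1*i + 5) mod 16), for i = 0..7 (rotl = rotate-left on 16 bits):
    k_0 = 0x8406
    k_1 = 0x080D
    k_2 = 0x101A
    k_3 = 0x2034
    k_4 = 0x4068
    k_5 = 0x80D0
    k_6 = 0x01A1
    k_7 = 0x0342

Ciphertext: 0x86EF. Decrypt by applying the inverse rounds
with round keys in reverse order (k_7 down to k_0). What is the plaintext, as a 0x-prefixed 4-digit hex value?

s_0 = ciphertext = 0x86EF
s_1 = InvRound(s_0, k_7) = 0x0686
s_2 = InvRound(s_1, k_6) = 0x9D06
s_3 = InvRound(s_2, k_5) = 0x9B9D
s_4 = InvRound(s_3, k_4) = 0xF59B
s_5 = InvRound(s_4, k_3) = 0x78F5
s_6 = InvRound(s_5, k_2) = 0x0278
s_7 = InvRound(s_6, k_1) = 0x7E02
s_8 = InvRound(s_7, k_0) = 0xB77E

0xB77E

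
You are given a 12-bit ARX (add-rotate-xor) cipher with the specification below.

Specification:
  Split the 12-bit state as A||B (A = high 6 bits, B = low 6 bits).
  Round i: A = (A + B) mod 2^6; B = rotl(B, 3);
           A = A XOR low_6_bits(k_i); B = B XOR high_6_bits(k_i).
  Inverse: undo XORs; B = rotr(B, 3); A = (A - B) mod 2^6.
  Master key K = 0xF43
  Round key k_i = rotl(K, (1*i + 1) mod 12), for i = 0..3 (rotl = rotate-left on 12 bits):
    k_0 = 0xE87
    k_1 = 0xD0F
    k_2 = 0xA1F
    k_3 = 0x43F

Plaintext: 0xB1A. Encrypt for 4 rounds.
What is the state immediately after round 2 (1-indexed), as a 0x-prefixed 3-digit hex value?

0x979

s_0 = plaintext = 0xB1A
s_1 = Round(s_0, k_0) = 0x069
s_2 = Round(s_1, k_1) = 0x979
s_3 = Round(s_2, k_2) = 0x067
s_4 = Round(s_3, k_3) = 0x5EC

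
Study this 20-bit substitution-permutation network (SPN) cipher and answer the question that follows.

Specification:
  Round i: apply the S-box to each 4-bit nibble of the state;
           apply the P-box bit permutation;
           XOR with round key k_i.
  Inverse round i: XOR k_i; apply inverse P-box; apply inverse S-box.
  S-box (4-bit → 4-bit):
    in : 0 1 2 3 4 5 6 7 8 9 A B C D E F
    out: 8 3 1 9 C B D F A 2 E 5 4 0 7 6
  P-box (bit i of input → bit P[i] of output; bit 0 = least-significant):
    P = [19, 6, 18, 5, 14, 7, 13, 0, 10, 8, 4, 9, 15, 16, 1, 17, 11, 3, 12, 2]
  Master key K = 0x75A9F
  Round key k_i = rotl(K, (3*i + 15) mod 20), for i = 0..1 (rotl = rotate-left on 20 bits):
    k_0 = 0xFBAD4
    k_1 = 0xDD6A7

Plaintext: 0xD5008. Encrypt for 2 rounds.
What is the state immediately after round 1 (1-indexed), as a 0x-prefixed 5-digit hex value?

s_0 = plaintext = 0xD5008
s_1 = Round(s_0, k_0) = 0xC38B5
s_2 = Round(s_1, k_1) = 0x725C7

0xC38B5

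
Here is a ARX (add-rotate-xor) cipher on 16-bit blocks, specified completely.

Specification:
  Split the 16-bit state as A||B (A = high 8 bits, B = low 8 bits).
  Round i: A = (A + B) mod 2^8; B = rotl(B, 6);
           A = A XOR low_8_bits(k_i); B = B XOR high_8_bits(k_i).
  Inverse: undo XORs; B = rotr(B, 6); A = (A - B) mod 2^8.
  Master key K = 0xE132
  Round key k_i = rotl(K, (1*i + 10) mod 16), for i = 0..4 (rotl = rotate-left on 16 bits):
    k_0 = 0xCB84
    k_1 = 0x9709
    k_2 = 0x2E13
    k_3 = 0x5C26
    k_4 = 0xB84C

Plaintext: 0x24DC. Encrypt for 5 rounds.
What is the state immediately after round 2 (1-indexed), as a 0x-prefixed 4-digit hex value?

0x89A8

s_0 = plaintext = 0x24DC
s_1 = Round(s_0, k_0) = 0x84FC
s_2 = Round(s_1, k_1) = 0x89A8
s_3 = Round(s_2, k_2) = 0x2204
s_4 = Round(s_3, k_3) = 0x005D
s_5 = Round(s_4, k_4) = 0x11EF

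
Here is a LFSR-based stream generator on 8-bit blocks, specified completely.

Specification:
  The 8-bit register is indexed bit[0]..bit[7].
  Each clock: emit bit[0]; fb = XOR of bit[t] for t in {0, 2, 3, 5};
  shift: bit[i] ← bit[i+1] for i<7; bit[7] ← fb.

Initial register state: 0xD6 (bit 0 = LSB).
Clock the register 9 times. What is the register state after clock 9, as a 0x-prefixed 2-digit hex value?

0xF3

reg_0 = 0xD6
clock 1: out=0, reg = 0xEB
clock 2: out=1, reg = 0xF5
clock 3: out=1, reg = 0xFA
clock 4: out=0, reg = 0x7D
clock 5: out=1, reg = 0x3E
clock 6: out=0, reg = 0x9F
clock 7: out=1, reg = 0xCF
clock 8: out=1, reg = 0xE7
clock 9: out=1, reg = 0xF3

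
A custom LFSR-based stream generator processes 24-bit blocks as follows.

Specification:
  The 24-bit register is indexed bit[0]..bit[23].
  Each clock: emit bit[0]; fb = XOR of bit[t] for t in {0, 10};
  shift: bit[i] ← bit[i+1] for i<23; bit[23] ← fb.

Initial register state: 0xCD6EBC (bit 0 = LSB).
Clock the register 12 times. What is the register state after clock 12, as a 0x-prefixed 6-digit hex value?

0xDE7CD6

reg_0 = 0xCD6EBC
clock 1: out=0, reg = 0xE6B75E
clock 2: out=0, reg = 0xF35BAF
clock 3: out=1, reg = 0xF9ADD7
clock 4: out=1, reg = 0x7CD6EB
clock 5: out=1, reg = 0x3E6B75
clock 6: out=1, reg = 0x9F35BA
clock 7: out=0, reg = 0xCF9ADD
clock 8: out=1, reg = 0xE7CD6E
clock 9: out=0, reg = 0xF3E6B7
clock 10: out=1, reg = 0x79F35B
clock 11: out=1, reg = 0xBCF9AD
clock 12: out=1, reg = 0xDE7CD6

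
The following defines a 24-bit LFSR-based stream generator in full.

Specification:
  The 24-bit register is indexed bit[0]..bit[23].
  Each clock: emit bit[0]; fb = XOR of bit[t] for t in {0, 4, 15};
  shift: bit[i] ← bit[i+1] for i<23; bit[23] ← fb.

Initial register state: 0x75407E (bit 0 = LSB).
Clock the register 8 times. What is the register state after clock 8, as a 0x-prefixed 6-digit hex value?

0x937540

reg_0 = 0x75407E
clock 1: out=0, reg = 0xBAA03F
clock 2: out=1, reg = 0xDD501F
clock 3: out=1, reg = 0x6EA80F
clock 4: out=1, reg = 0x375407
clock 5: out=1, reg = 0x9BAA03
clock 6: out=1, reg = 0x4DD501
clock 7: out=1, reg = 0x26EA80
clock 8: out=0, reg = 0x937540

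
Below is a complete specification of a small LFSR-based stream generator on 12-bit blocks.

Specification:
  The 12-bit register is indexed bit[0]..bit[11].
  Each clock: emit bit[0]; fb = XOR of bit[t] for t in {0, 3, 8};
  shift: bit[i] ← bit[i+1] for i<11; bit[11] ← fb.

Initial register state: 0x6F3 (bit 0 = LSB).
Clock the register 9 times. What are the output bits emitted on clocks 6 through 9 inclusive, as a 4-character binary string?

reg_0 = 0x6F3
clock 1: out=1, reg = 0xB79
clock 2: out=1, reg = 0xDBC
clock 3: out=0, reg = 0x6DE
clock 4: out=0, reg = 0xB6F
clock 5: out=1, reg = 0xDB7
clock 6: out=1, reg = 0x6DB
clock 7: out=1, reg = 0x36D
clock 8: out=1, reg = 0x9B6
clock 9: out=0, reg = 0xCDB

1110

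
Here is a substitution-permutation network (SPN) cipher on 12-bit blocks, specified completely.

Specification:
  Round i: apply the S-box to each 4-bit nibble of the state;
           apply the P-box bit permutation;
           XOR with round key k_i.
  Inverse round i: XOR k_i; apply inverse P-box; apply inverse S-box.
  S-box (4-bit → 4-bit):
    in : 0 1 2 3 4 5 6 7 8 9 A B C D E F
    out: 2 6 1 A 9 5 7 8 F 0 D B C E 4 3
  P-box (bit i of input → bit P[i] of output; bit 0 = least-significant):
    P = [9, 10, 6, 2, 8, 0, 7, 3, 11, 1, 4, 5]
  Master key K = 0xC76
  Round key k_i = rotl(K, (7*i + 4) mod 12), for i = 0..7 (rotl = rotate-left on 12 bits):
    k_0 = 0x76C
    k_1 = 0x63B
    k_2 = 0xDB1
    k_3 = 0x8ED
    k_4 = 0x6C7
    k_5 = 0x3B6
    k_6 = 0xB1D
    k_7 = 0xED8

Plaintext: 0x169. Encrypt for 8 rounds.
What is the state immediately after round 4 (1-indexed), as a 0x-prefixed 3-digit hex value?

s_0 = plaintext = 0x169
s_1 = Round(s_0, k_0) = 0x6FF
s_2 = Round(s_1, k_1) = 0x928
s_3 = Round(s_2, k_2) = 0xAF5
s_4 = Round(s_3, k_3) = 0x39C
s_5 = Round(s_4, k_4) = 0x6A1
s_6 = Round(s_5, k_5) = 0xE6C
s_7 = Round(s_6, k_6) = 0xAC8
s_8 = Round(s_7, k_7) = 0x024

0x39C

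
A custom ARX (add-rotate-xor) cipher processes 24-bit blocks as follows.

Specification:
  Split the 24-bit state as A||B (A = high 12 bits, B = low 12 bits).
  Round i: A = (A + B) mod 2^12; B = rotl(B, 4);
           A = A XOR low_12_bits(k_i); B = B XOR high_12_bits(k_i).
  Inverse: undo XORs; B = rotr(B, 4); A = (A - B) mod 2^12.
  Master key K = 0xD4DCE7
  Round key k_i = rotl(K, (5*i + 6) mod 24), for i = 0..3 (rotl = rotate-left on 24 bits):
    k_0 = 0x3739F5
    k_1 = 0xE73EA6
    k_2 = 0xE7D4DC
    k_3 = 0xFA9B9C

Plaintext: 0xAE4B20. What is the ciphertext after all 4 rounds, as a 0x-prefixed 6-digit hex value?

s_0 = plaintext = 0xAE4B20
s_1 = Round(s_0, k_0) = 0xFF1178
s_2 = Round(s_1, k_1) = 0xFCF9F2
s_3 = Round(s_2, k_2) = 0xD1D154
s_4 = Round(s_3, k_3) = 0x5EDAE8

0x5EDAE8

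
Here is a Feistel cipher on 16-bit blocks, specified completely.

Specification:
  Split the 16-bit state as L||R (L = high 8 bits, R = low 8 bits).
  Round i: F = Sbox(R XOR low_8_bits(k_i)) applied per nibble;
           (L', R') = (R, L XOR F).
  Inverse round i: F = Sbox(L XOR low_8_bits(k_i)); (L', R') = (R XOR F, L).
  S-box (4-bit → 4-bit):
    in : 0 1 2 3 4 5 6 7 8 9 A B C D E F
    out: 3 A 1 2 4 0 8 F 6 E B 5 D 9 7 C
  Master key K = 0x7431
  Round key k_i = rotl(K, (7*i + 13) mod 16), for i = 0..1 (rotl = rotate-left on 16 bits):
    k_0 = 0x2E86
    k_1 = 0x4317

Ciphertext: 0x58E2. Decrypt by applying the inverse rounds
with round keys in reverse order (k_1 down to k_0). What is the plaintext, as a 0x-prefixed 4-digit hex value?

0x4EAE

s_0 = ciphertext = 0x58E2
s_1 = InvRound(s_0, k_1) = 0xAE58
s_2 = InvRound(s_1, k_0) = 0x4EAE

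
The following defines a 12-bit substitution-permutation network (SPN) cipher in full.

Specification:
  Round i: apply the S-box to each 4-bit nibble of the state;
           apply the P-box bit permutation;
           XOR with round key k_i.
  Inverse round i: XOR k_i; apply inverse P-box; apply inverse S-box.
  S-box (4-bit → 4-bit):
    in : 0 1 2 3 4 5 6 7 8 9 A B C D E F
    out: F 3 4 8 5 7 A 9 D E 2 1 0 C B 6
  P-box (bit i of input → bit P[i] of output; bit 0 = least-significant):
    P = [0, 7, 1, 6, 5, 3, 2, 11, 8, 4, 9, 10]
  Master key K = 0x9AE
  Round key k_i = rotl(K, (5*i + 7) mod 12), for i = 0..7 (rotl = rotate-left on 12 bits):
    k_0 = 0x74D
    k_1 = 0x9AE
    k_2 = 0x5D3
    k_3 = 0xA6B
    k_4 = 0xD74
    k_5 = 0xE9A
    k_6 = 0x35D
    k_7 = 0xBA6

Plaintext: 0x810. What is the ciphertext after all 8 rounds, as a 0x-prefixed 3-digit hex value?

s_0 = plaintext = 0x810
s_1 = Round(s_0, k_0) = 0x0A6
s_2 = Round(s_1, k_1) = 0xE76
s_3 = Round(s_2, k_2) = 0x823
s_4 = Round(s_3, k_3) = 0xD2F
s_5 = Round(s_4, k_4) = 0xBF2
s_6 = Round(s_5, k_5) = 0xF94
s_7 = Round(s_6, k_6) = 0x942
s_8 = Round(s_7, k_7) = 0xD90

0xD90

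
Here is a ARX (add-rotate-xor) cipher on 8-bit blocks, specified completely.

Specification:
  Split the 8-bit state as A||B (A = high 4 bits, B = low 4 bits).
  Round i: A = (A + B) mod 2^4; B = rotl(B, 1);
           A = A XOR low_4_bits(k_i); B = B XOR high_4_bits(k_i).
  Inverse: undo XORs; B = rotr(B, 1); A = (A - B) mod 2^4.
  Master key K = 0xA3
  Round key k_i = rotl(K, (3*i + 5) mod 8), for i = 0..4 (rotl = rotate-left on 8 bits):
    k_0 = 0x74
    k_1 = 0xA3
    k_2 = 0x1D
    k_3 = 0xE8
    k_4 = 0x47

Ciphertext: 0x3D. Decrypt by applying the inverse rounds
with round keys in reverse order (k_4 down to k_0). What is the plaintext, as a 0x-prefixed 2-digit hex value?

0x71

s_0 = ciphertext = 0x3D
s_1 = InvRound(s_0, k_4) = 0x8C
s_2 = InvRound(s_1, k_3) = 0xF1
s_3 = InvRound(s_2, k_2) = 0x20
s_4 = InvRound(s_3, k_1) = 0xC5
s_5 = InvRound(s_4, k_0) = 0x71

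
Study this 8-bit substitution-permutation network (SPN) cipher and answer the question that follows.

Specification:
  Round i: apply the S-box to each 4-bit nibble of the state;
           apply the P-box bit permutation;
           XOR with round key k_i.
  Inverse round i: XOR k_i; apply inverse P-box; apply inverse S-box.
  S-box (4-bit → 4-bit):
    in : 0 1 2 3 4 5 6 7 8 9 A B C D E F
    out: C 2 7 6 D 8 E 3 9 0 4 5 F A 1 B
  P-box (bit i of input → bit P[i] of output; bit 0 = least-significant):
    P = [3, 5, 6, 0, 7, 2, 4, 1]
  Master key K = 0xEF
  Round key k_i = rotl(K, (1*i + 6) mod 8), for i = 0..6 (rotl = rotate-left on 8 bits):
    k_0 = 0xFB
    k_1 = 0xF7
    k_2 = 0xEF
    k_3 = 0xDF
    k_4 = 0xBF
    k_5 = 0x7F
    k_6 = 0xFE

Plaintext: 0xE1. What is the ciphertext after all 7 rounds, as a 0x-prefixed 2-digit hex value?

s_0 = plaintext = 0xE1
s_1 = Round(s_0, k_0) = 0x5B
s_2 = Round(s_1, k_1) = 0xBD
s_3 = Round(s_2, k_2) = 0x5E
s_4 = Round(s_3, k_3) = 0xD5
s_5 = Round(s_4, k_4) = 0xB8
s_6 = Round(s_5, k_5) = 0xE6
s_7 = Round(s_6, k_6) = 0x1F

0x1F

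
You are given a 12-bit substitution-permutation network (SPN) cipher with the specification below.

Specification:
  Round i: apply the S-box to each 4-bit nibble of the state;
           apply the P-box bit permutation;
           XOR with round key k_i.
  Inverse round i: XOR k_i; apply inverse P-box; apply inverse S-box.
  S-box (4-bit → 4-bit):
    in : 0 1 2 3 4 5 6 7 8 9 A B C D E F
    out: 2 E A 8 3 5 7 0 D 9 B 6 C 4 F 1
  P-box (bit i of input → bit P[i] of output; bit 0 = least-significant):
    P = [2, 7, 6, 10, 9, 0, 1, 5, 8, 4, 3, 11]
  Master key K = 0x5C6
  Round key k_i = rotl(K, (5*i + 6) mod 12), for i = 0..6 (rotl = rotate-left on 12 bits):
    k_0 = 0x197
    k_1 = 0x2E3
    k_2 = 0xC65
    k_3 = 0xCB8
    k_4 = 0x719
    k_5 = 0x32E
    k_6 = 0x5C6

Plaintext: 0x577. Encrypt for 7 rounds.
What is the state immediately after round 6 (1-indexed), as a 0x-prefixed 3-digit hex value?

s_0 = plaintext = 0x577
s_1 = Round(s_0, k_0) = 0x09F
s_2 = Round(s_1, k_1) = 0x0D7
s_3 = Round(s_2, k_2) = 0xC77
s_4 = Round(s_3, k_3) = 0x4B0
s_5 = Round(s_4, k_4) = 0x68A
s_6 = Round(s_5, k_5) = 0x490
s_7 = Round(s_6, k_6) = 0x676

0x490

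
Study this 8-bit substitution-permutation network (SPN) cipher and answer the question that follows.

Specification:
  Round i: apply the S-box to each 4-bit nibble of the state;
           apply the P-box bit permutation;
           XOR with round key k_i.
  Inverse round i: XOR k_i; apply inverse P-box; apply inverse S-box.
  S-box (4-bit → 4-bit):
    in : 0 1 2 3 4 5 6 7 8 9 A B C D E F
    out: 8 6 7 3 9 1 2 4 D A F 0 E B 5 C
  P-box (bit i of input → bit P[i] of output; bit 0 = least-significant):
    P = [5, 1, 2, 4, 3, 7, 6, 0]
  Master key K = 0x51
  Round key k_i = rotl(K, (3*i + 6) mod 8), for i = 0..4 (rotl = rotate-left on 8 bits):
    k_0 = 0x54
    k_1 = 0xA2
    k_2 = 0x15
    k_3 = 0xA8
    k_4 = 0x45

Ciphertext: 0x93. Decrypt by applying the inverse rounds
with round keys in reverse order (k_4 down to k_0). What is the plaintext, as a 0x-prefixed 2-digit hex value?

0x01

s_0 = ciphertext = 0x93
s_1 = InvRound(s_0, k_4) = 0x1C
s_2 = InvRound(s_1, k_3) = 0x68
s_3 = InvRound(s_2, k_2) = 0x88
s_4 = InvRound(s_3, k_1) = 0x53
s_5 = InvRound(s_4, k_0) = 0x01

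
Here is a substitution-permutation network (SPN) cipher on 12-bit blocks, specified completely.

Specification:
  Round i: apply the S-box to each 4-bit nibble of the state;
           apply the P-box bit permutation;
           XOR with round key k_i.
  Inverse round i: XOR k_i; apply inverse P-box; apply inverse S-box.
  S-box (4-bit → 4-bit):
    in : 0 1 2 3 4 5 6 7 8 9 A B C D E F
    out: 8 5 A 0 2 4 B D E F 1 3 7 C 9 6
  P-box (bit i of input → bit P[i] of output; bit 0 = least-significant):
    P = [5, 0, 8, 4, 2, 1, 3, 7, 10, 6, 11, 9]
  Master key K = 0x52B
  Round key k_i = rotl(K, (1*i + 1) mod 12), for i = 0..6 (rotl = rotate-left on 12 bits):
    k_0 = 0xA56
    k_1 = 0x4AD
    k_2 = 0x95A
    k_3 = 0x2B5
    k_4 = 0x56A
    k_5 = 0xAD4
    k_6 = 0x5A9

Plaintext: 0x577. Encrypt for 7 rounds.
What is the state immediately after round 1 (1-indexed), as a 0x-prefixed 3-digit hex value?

0x3EA

s_0 = plaintext = 0x577
s_1 = Round(s_0, k_0) = 0x3EA
s_2 = Round(s_1, k_1) = 0x409
s_3 = Round(s_2, k_2) = 0x8AB
s_4 = Round(s_3, k_3) = 0x8D0
s_5 = Round(s_4, k_4) = 0xFB2
s_6 = Round(s_5, k_5) = 0x283
s_7 = Round(s_6, k_6) = 0x763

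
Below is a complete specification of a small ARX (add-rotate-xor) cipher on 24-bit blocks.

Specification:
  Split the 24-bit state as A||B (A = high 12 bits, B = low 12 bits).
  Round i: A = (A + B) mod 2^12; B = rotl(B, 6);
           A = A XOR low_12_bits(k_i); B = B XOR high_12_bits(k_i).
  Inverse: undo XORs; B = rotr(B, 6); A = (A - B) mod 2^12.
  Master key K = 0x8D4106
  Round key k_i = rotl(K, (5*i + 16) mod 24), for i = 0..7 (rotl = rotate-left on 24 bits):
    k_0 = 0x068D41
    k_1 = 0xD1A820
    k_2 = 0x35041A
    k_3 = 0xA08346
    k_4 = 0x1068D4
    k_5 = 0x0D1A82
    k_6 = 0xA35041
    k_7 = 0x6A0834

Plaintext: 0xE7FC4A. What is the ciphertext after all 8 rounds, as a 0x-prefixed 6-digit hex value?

s_0 = plaintext = 0xE7FC4A
s_1 = Round(s_0, k_0) = 0x7882D9
s_2 = Round(s_1, k_1) = 0x241B51
s_3 = Round(s_2, k_2) = 0x98873D
s_4 = Round(s_3, k_3) = 0x383554
s_5 = Round(s_4, k_4) = 0x003413
s_6 = Round(s_5, k_5) = 0xE94401
s_7 = Round(s_6, k_6) = 0x2D4A65
s_8 = Round(s_7, k_7) = 0x50DFC9

0x50DFC9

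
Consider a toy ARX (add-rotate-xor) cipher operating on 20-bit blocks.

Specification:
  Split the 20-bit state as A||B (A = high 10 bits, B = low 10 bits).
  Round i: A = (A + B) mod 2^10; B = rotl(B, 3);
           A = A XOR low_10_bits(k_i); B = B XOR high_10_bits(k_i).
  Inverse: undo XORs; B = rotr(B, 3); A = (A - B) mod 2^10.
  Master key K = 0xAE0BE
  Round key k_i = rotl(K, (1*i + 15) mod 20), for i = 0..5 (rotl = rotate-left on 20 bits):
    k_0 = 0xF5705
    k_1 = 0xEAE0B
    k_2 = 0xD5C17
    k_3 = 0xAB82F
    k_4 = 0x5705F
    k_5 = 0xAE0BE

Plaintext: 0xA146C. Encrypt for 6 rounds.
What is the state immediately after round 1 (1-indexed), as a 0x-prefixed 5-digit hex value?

s_0 = plaintext = 0xA146C
s_1 = Round(s_0, k_0) = 0x7D0B5
s_2 = Round(s_1, k_1) = 0x28A02
s_3 = Round(s_2, k_2) = 0xACF43
s_4 = Round(s_3, k_3) = 0x764B0
s_5 = Round(s_4, k_4) = 0xB58DD
s_6 = Round(s_5, k_5) = 0xC3451

0x7D0B5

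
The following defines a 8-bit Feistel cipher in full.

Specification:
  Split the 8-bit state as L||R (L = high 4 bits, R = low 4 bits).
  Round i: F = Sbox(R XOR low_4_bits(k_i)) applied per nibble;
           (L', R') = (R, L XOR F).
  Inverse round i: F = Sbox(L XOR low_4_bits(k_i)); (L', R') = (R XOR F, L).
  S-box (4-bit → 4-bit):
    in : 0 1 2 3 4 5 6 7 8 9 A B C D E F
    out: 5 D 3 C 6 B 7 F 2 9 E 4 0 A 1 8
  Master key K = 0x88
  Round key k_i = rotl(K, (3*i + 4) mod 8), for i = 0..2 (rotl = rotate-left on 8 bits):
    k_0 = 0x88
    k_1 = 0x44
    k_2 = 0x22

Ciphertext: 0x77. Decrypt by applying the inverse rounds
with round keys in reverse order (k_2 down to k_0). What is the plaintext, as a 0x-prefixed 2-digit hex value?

s_0 = ciphertext = 0x77
s_1 = InvRound(s_0, k_2) = 0xC7
s_2 = InvRound(s_1, k_1) = 0x5C
s_3 = InvRound(s_2, k_0) = 0x65

0x65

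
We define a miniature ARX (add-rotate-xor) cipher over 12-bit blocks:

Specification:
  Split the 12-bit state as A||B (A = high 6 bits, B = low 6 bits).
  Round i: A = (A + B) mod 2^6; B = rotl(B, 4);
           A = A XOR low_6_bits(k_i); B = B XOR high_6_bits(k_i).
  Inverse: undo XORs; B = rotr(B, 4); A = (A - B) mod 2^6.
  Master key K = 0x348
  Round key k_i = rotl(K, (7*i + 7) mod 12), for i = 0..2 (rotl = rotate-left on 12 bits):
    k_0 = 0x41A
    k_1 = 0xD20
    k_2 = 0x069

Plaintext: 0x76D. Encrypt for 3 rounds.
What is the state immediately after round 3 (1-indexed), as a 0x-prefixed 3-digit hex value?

0xA20

s_0 = plaintext = 0x76D
s_1 = Round(s_0, k_0) = 0x40B
s_2 = Round(s_1, k_1) = 0xEC6
s_3 = Round(s_2, k_2) = 0xA20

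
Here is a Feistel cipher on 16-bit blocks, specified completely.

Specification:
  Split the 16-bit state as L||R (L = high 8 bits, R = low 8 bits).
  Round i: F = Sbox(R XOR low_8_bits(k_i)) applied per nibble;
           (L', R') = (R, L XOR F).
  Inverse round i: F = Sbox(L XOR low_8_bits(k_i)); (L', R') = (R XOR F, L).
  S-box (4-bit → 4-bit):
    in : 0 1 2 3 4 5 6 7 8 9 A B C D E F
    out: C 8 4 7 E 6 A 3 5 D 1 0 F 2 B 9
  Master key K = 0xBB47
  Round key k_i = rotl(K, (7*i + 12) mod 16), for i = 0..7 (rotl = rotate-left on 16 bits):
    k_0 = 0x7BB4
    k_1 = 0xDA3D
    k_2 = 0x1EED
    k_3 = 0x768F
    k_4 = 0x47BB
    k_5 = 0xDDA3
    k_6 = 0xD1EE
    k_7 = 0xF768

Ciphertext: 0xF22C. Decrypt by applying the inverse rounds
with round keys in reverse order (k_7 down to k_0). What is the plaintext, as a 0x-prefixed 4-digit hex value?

0xD9E4

s_0 = ciphertext = 0xF22C
s_1 = InvRound(s_0, k_7) = 0xFDF2
s_2 = InvRound(s_1, k_6) = 0x75FD
s_3 = InvRound(s_2, k_5) = 0xD775
s_4 = InvRound(s_3, k_4) = 0xDAD7
s_5 = InvRound(s_4, k_3) = 0xB1DA
s_6 = InvRound(s_5, k_2) = 0xB5B1
s_7 = InvRound(s_6, k_1) = 0xE4B5
s_8 = InvRound(s_7, k_0) = 0xD9E4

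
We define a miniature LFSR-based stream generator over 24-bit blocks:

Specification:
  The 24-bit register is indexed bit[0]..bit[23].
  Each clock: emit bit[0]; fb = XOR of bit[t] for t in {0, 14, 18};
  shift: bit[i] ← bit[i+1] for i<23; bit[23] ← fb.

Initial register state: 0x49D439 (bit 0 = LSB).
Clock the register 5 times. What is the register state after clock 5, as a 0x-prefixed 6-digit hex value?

0x624EA1

reg_0 = 0x49D439
clock 1: out=1, reg = 0x24EA1C
clock 2: out=0, reg = 0x12750E
clock 3: out=0, reg = 0x893A87
clock 4: out=1, reg = 0xC49D43
clock 5: out=1, reg = 0x624EA1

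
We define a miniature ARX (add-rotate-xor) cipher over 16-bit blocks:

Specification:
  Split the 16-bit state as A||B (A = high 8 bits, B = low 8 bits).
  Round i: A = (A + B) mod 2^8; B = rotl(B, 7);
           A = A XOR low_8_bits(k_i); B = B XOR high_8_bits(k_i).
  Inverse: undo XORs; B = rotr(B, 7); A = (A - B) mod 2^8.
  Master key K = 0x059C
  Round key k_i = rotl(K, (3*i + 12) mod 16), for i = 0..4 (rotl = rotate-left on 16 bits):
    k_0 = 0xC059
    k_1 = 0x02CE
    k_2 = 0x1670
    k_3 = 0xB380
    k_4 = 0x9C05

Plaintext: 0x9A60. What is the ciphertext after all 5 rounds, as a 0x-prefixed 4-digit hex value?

s_0 = plaintext = 0x9A60
s_1 = Round(s_0, k_0) = 0xA3F0
s_2 = Round(s_1, k_1) = 0x5D7A
s_3 = Round(s_2, k_2) = 0xA72B
s_4 = Round(s_3, k_3) = 0x5226
s_5 = Round(s_4, k_4) = 0x7D8F

0x7D8F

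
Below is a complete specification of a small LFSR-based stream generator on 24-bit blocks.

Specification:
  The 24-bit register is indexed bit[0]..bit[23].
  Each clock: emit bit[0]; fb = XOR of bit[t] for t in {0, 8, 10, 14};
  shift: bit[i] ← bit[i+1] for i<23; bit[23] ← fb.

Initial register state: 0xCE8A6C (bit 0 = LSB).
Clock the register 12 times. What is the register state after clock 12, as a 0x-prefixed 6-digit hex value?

reg_0 = 0xCE8A6C
clock 1: out=0, reg = 0x674536
clock 2: out=0, reg = 0xB3A29B
clock 3: out=1, reg = 0xD9D14D
clock 4: out=1, reg = 0xECE8A6
clock 5: out=0, reg = 0xF67453
clock 6: out=1, reg = 0xFB3A29
clock 7: out=1, reg = 0xFD9D14
clock 8: out=0, reg = 0x7ECE8A
clock 9: out=0, reg = 0x3F6745
clock 10: out=1, reg = 0x1FB3A2
clock 11: out=0, reg = 0x8FD9D1
clock 12: out=1, reg = 0xC7ECE8

0xC7ECE8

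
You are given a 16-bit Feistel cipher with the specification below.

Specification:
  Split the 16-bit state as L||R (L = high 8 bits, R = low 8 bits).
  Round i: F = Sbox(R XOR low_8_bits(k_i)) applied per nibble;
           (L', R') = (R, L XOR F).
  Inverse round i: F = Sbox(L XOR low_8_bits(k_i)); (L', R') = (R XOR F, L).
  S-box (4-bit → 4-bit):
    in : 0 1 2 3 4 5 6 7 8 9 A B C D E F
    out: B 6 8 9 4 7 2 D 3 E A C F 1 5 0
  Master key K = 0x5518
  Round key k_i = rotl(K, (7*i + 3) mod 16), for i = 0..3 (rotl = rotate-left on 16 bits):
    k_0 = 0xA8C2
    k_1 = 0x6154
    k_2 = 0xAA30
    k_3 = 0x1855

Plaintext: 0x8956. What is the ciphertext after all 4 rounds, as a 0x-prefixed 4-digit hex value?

0x6E54

s_0 = plaintext = 0x8956
s_1 = Round(s_0, k_0) = 0x566D
s_2 = Round(s_1, k_1) = 0x6DC8
s_3 = Round(s_2, k_2) = 0xC86E
s_4 = Round(s_3, k_3) = 0x6E54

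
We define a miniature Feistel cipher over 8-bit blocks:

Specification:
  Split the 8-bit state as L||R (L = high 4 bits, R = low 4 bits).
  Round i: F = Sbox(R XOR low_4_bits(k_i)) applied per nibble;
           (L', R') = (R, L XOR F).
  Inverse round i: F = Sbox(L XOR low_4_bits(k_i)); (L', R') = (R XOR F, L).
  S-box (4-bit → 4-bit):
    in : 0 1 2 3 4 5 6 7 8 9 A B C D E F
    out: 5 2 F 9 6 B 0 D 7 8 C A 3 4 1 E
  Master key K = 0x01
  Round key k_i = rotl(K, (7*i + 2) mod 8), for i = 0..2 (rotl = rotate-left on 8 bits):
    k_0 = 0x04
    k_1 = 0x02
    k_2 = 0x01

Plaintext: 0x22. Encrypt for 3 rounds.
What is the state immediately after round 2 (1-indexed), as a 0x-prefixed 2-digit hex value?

s_0 = plaintext = 0x22
s_1 = Round(s_0, k_0) = 0x22
s_2 = Round(s_1, k_1) = 0x27
s_3 = Round(s_2, k_2) = 0x72

0x27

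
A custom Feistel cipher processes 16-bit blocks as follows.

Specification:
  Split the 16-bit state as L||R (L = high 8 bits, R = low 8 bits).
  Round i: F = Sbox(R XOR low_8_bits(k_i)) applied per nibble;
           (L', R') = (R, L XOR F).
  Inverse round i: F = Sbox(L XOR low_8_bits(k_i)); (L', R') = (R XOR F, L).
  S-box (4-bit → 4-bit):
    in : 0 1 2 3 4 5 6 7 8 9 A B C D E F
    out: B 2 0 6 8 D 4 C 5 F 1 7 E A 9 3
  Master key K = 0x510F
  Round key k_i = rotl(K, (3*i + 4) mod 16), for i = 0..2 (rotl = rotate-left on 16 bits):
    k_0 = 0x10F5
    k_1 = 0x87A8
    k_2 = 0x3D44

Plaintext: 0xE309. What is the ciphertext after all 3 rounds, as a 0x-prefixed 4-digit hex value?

0xC486

s_0 = plaintext = 0xE309
s_1 = Round(s_0, k_0) = 0x09DD
s_2 = Round(s_1, k_1) = 0xDDC4
s_3 = Round(s_2, k_2) = 0xC486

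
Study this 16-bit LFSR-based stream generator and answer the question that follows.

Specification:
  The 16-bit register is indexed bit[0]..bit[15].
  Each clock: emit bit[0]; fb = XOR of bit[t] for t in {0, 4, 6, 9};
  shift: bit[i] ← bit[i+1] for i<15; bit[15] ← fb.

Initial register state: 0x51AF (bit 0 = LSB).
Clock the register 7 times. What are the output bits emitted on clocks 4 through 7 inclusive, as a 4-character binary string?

1010

reg_0 = 0x51AF
clock 1: out=1, reg = 0xA8D7
clock 2: out=1, reg = 0xD46B
clock 3: out=1, reg = 0x6A35
clock 4: out=1, reg = 0xB51A
clock 5: out=0, reg = 0xDA8D
clock 6: out=1, reg = 0x6D46
clock 7: out=0, reg = 0xB6A3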